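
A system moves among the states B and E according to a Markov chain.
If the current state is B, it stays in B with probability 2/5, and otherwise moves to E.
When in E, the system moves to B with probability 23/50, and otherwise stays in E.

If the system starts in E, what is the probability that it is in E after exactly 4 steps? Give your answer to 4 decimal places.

Propagate the distribution vector 4 steps from E.
After 0 steps: (0.0000, 1.0000)
After 1 step: (0.4600, 0.5400)
After 2 steps: (0.4324, 0.5676)
After 3 steps: (0.4341, 0.5659)
After 4 steps: (0.4340, 0.5660)
P(in E after 4 steps) = 0.5660

0.5660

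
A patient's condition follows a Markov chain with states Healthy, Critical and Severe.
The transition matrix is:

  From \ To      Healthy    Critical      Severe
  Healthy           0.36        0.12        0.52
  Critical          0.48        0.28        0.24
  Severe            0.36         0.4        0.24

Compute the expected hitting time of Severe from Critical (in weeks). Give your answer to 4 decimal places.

2.7778

Let t(s) be the expected number of weeks to first reach Severe from state s, with t(Severe) = 0. Conditioning on the first week:
t(Healthy) = 1 + 0.36·t(Healthy) + 0.12·t(Critical)
t(Critical) = 1 + 0.48·t(Healthy) + 0.28·t(Critical)
Solving: t(Healthy) = 2.0833, t(Critical) = 2.7778.
Expected weeks from Critical to Severe: 2.7778.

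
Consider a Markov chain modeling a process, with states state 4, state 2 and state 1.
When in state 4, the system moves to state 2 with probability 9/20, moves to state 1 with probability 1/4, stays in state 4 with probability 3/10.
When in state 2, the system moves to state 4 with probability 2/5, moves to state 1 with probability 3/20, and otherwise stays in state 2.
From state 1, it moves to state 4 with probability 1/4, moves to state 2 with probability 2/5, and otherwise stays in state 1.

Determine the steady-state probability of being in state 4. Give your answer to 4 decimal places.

Let the stationary distribution be π with π = πP and π_1 + π_2 + π_3 = 1.
π_1 = 0.3·π_1 + 0.4·π_2 + 0.25·π_3
π_2 = 0.45·π_1 + 0.45·π_2 + 0.4·π_3
Solving with the normalization constraint gives π = (0.3324, 0.4385, 0.2291).
So the stationary probability of state 4 is 0.3324.

0.3324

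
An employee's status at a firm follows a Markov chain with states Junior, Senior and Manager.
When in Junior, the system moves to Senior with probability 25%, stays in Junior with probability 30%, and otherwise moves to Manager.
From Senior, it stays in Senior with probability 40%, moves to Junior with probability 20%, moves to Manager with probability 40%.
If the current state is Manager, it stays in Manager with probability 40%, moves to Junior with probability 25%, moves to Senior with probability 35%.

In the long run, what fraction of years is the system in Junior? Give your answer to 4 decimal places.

Let the stationary distribution be π with π = πP and π_1 + π_2 + π_3 = 1.
π_1 = 0.3·π_1 + 0.2·π_2 + 0.25·π_3
π_2 = 0.25·π_1 + 0.4·π_2 + 0.35·π_3
Solving with the normalization constraint gives π = (0.2451, 0.3426, 0.4123).
So the stationary probability of Junior is 0.2451.

0.2451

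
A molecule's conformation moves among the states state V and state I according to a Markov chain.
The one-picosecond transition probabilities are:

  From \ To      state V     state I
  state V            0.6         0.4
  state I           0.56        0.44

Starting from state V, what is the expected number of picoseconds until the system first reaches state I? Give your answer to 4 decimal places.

2.5000

Let t(s) be the expected number of picoseconds to first reach state I from state s, with t(state I) = 0. Conditioning on the first picosecond:
t(state V) = 1 + 0.6·t(state V)
Solving: t(state V) = 2.5000.
Expected picoseconds from state V to state I: 2.5000.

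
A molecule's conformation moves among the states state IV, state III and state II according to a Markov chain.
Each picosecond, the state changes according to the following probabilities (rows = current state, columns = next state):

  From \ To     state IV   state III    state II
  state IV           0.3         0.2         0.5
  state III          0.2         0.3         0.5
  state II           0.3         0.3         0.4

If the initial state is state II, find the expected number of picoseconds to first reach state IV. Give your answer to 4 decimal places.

Let t(s) be the expected number of picoseconds to first reach state IV from state s, with t(state IV) = 0. Conditioning on the first picosecond:
t(state III) = 1 + 0.3·t(state III) + 0.5·t(state II)
t(state II) = 1 + 0.3·t(state III) + 0.4·t(state II)
Solving: t(state III) = 4.0741, t(state II) = 3.7037.
Expected picoseconds from state II to state IV: 3.7037.

3.7037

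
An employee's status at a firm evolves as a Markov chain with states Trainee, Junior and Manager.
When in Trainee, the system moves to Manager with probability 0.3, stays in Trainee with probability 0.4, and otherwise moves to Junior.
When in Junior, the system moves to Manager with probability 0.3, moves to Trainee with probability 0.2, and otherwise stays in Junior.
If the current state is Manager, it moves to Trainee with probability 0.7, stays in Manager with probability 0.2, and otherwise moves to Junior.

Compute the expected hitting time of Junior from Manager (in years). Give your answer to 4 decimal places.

Let t(s) be the expected number of years to first reach Junior from state s, with t(Junior) = 0. Conditioning on the first year:
t(Trainee) = 1 + 0.4·t(Trainee) + 0.3·t(Manager)
t(Manager) = 1 + 0.7·t(Trainee) + 0.2·t(Manager)
Solving: t(Trainee) = 4.0741, t(Manager) = 4.8148.
Expected years from Manager to Junior: 4.8148.

4.8148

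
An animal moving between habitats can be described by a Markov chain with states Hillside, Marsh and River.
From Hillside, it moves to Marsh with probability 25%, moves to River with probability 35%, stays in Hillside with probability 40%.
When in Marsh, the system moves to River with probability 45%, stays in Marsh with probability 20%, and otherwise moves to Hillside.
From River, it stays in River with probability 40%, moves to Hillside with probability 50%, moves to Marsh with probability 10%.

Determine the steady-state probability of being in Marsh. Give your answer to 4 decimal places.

Let the stationary distribution be π with π = πP and π_1 + π_2 + π_3 = 1.
π_1 = 0.4·π_1 + 0.35·π_2 + 0.5·π_3
π_2 = 0.25·π_1 + 0.2·π_2 + 0.1·π_3
Solving with the normalization constraint gives π = (0.4296, 0.1827, 0.3877).
So the stationary probability of Marsh is 0.1827.

0.1827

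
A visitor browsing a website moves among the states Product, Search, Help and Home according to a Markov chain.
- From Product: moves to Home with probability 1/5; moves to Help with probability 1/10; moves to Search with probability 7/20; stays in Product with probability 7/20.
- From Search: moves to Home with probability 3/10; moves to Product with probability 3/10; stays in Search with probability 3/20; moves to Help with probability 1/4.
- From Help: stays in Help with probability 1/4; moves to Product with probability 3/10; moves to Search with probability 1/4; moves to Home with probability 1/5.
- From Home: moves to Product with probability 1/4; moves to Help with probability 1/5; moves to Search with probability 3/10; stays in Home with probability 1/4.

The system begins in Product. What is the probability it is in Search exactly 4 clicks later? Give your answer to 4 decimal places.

0.2655

Propagate the distribution vector 4 clicks from Product.
After 0 clicks: (1.0000, 0.0000, 0.0000, 0.0000)
After 1 click: (0.3500, 0.3500, 0.1000, 0.2000)
After 2 clicks: (0.3075, 0.2600, 0.1875, 0.2450)
After 3 clicks: (0.3031, 0.2670, 0.1916, 0.2383)
After 4 clicks: (0.3032, 0.2655, 0.1926, 0.2386)
P(in Search after 4 clicks) = 0.2655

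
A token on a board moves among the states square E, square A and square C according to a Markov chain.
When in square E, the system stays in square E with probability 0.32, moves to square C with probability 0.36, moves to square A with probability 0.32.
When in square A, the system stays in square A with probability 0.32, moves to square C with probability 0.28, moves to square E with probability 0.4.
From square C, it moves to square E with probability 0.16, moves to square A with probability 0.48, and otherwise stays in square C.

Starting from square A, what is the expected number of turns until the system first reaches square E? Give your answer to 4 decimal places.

3.0585

Let t(s) be the expected number of turns to first reach square E from state s, with t(square E) = 0. Conditioning on the first turn:
t(square A) = 1 + 0.32·t(square A) + 0.28·t(square C)
t(square C) = 1 + 0.48·t(square A) + 0.36·t(square C)
Solving: t(square A) = 3.0585, t(square C) = 3.8564.
Expected turns from square A to square E: 3.0585.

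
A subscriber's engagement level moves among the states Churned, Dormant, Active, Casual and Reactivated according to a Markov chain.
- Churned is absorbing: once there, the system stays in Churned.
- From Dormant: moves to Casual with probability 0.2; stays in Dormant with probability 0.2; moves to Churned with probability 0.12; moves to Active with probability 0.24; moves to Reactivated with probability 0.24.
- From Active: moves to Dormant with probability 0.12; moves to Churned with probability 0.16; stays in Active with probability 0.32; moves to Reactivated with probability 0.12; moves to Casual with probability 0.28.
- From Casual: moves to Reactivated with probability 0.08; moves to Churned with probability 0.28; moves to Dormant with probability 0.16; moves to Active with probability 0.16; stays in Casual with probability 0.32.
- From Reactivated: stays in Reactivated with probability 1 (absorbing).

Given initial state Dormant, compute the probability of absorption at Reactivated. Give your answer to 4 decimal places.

Let h(s) be the probability of absorption at Reactivated starting from transient state s. Then h(Reactivated) = 1 and h(Churned) = 0. By first-step analysis:
h(Dormant) = 0.12·0 + 0.2·h(Dormant) + 0.24·h(Active) + 0.2·h(Casual) + 0.24·1
h(Active) = 0.16·0 + 0.12·h(Dormant) + 0.32·h(Active) + 0.28·h(Casual) + 0.12·1
h(Casual) = 0.28·0 + 0.16·h(Dormant) + 0.16·h(Active) + 0.32·h(Casual) + 0.08·1
Solving: h(Dormant) = 0.5030, h(Active) = 0.4013, h(Casual) = 0.3304.
Starting from Dormant, the probability is 0.5030.

0.5030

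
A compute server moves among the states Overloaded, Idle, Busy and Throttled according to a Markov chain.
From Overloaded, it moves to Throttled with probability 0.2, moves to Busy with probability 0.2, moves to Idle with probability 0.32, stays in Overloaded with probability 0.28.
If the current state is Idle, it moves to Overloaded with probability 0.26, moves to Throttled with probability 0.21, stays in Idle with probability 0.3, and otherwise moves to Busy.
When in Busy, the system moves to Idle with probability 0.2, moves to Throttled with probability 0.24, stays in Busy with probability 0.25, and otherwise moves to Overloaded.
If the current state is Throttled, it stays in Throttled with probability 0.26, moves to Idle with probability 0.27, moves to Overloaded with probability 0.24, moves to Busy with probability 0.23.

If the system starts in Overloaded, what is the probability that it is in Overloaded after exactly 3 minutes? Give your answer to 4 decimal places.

0.2722

Propagate the distribution vector 3 minutes from Overloaded.
After 0 minutes: (1.0000, 0.0000, 0.0000, 0.0000)
After 1 minute: (0.2800, 0.3200, 0.2000, 0.2000)
After 2 minutes: (0.2716, 0.2796, 0.2256, 0.2232)
After 3 minutes: (0.2722, 0.2762, 0.2264, 0.2252)
P(in Overloaded after 3 minutes) = 0.2722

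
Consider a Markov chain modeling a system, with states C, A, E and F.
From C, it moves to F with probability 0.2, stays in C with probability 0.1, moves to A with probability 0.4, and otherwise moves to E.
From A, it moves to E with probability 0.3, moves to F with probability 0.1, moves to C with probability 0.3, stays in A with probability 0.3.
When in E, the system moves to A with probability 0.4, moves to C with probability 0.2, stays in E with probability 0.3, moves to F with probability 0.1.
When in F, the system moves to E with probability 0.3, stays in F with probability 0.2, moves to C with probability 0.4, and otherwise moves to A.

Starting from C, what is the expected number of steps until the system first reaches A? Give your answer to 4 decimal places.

2.8653

Let t(s) be the expected number of steps to first reach A from state s, with t(A) = 0. Conditioning on the first step:
t(C) = 1 + 0.1·t(C) + 0.3·t(E) + 0.2·t(F)
t(E) = 1 + 0.2·t(C) + 0.3·t(E) + 0.1·t(F)
t(F) = 1 + 0.4·t(C) + 0.3·t(E) + 0.2·t(F)
Solving: t(C) = 2.8653, t(E) = 2.7794, t(F) = 3.7249.
Expected steps from C to A: 2.8653.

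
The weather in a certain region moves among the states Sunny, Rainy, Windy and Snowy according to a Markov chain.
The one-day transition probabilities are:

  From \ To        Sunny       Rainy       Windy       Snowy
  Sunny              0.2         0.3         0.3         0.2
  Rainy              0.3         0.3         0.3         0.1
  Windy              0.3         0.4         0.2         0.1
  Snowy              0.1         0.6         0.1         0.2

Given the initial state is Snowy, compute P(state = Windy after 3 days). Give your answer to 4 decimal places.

0.2490

Propagate the distribution vector 3 days from Snowy.
After 0 days: (0.0000, 0.0000, 0.0000, 1.0000)
After 1 day: (0.1000, 0.6000, 0.1000, 0.2000)
After 2 days: (0.2500, 0.3700, 0.2500, 0.1300)
After 3 days: (0.2490, 0.3640, 0.2490, 0.1380)
P(in Windy after 3 days) = 0.2490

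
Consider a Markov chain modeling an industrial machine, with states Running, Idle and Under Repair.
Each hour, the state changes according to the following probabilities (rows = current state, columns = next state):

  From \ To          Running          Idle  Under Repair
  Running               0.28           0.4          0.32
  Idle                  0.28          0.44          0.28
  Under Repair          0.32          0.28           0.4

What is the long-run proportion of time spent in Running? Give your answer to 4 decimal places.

Let the stationary distribution be π with π = πP and π_1 + π_2 + π_3 = 1.
π_1 = 0.28·π_1 + 0.28·π_2 + 0.32·π_3
π_2 = 0.4·π_1 + 0.44·π_2 + 0.28·π_3
Solving with the normalization constraint gives π = (0.2933, 0.3752, 0.3315).
So the stationary probability of Running is 0.2933.

0.2933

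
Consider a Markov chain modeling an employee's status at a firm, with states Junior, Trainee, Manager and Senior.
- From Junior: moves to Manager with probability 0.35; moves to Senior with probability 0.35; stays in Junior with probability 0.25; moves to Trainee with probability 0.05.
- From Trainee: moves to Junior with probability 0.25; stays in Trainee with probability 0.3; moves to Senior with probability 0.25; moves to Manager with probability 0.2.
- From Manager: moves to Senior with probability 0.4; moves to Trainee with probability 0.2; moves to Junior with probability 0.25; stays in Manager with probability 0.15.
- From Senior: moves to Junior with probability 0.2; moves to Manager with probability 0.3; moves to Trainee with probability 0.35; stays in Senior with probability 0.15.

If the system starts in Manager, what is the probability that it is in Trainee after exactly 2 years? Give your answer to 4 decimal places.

Propagate the distribution vector 2 years from Manager.
After 0 years: (0.0000, 0.0000, 1.0000, 0.0000)
After 1 year: (0.2500, 0.2000, 0.1500, 0.4000)
After 2 years: (0.2300, 0.2425, 0.2700, 0.2575)
P(in Trainee after 2 years) = 0.2425

0.2425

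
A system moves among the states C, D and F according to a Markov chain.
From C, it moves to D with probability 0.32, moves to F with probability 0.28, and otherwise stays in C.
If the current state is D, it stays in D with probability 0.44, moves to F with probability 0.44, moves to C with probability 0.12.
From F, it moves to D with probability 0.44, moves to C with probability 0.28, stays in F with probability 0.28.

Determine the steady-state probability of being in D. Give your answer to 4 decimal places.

0.4108

Let the stationary distribution be π with π = πP and π_1 + π_2 + π_3 = 1.
π_1 = 0.4·π_1 + 0.12·π_2 + 0.28·π_3
π_2 = 0.32·π_1 + 0.44·π_2 + 0.44·π_3
Solving with the normalization constraint gives π = (0.2435, 0.4108, 0.3457).
So the stationary probability of D is 0.4108.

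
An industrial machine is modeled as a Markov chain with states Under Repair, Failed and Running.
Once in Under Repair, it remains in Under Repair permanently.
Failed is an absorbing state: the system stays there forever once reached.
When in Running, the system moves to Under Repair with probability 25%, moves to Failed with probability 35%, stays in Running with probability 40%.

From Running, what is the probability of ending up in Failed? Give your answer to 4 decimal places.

Let h(s) be the probability of absorption at Failed starting from transient state s. Then h(Failed) = 1 and h(Under Repair) = 0. By first-step analysis:
h(Running) = 0.25·0 + 0.35·1 + 0.4·h(Running)
Solving: h(Running) = 0.5833.
Starting from Running, the probability is 0.5833.

0.5833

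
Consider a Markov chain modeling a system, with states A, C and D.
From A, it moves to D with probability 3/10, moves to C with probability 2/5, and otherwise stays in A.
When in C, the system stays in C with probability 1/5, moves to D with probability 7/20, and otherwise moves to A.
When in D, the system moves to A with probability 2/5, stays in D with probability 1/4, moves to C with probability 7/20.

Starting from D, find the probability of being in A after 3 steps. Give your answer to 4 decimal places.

Propagate the distribution vector 3 steps from D.
After 0 steps: (0.0000, 0.0000, 1.0000)
After 1 step: (0.4000, 0.3500, 0.2500)
After 2 steps: (0.3775, 0.3175, 0.3050)
After 3 steps: (0.3781, 0.3213, 0.3006)
P(in A after 3 steps) = 0.3781

0.3781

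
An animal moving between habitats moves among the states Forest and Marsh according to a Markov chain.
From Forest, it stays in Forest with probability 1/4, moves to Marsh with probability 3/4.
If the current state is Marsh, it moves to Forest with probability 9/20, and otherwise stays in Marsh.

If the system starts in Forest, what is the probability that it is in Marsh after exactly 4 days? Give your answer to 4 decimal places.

0.6240

Propagate the distribution vector 4 days from Forest.
After 0 days: (1.0000, 0.0000)
After 1 day: (0.2500, 0.7500)
After 2 days: (0.4000, 0.6000)
After 3 days: (0.3700, 0.6300)
After 4 days: (0.3760, 0.6240)
P(in Marsh after 4 days) = 0.6240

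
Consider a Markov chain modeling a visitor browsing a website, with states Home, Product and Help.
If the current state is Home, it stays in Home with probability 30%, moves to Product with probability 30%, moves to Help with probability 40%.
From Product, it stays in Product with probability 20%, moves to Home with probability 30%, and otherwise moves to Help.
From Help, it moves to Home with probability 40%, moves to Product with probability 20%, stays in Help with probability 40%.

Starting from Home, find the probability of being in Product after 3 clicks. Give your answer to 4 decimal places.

0.2340

Propagate the distribution vector 3 clicks from Home.
After 0 clicks: (1.0000, 0.0000, 0.0000)
After 1 click: (0.3000, 0.3000, 0.4000)
After 2 clicks: (0.3400, 0.2300, 0.4300)
After 3 clicks: (0.3430, 0.2340, 0.4230)
P(in Product after 3 clicks) = 0.2340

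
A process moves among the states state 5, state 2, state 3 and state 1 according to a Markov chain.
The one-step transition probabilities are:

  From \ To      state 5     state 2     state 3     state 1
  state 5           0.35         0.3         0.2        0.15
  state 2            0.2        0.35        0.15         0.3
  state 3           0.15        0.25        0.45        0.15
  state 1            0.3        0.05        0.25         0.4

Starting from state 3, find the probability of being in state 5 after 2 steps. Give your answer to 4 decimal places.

0.2150

Propagate the distribution vector 2 steps from state 3.
After 0 steps: (0.0000, 0.0000, 1.0000, 0.0000)
After 1 step: (0.1500, 0.2500, 0.4500, 0.1500)
After 2 steps: (0.2150, 0.2525, 0.3075, 0.2250)
P(in state 5 after 2 steps) = 0.2150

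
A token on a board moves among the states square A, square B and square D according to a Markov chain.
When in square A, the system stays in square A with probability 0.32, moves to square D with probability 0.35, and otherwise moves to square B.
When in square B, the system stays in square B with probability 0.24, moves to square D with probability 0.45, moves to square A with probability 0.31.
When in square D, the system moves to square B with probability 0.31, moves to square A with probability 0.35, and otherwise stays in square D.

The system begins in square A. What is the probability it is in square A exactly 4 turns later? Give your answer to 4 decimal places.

Propagate the distribution vector 4 turns from square A.
After 0 turns: (1.0000, 0.0000, 0.0000)
After 1 turn: (0.3200, 0.3300, 0.3500)
After 2 turns: (0.3272, 0.2933, 0.3795)
After 3 turns: (0.3285, 0.2960, 0.3755)
After 4 turns: (0.3283, 0.2958, 0.3758)
P(in square A after 4 turns) = 0.3283

0.3283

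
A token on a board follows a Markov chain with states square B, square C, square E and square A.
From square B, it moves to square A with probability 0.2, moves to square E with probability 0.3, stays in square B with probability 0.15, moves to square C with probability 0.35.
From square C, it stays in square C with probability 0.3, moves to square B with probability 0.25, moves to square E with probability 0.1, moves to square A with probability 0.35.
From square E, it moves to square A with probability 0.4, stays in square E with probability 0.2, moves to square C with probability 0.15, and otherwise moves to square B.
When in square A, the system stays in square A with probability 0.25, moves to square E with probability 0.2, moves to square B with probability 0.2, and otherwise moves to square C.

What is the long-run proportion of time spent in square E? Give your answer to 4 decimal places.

0.1917

Let the stationary distribution be π with π = πP and π_1 + π_2 + π_3 + π_4 = 1.
π_1 = 0.15·π_1 + 0.25·π_2 + 0.25·π_3 + 0.2·π_4
π_2 = 0.35·π_1 + 0.3·π_2 + 0.15·π_3 + 0.35·π_4
π_3 = 0.3·π_1 + 0.1·π_2 + 0.2·π_3 + 0.2·π_4
Solving with the normalization constraint gives π = (0.2137, 0.2968, 0.1917, 0.2977).
So the stationary probability of square E is 0.1917.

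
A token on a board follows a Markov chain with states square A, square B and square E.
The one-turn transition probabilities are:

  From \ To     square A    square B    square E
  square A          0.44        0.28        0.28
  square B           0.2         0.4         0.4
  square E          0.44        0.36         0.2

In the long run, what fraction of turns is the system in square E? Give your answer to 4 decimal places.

Let the stationary distribution be π with π = πP and π_1 + π_2 + π_3 = 1.
π_1 = 0.44·π_1 + 0.2·π_2 + 0.44·π_3
π_2 = 0.28·π_1 + 0.4·π_2 + 0.36·π_3
Solving with the normalization constraint gives π = (0.3571, 0.3452, 0.2976).
So the stationary probability of square E is 0.2976.

0.2976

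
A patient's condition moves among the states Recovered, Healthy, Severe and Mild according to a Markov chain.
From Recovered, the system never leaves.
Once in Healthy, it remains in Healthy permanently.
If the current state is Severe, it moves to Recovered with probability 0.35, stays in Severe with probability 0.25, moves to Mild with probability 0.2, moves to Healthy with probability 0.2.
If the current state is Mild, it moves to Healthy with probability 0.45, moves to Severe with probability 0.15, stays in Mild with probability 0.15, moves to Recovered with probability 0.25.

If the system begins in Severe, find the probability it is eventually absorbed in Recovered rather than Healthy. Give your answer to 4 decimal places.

Let h(s) be the probability of absorption at Recovered starting from transient state s. Then h(Recovered) = 1 and h(Healthy) = 0. By first-step analysis:
h(Severe) = 0.35·1 + 0.2·0 + 0.25·h(Severe) + 0.2·h(Mild)
h(Mild) = 0.25·1 + 0.45·0 + 0.15·h(Severe) + 0.15·h(Mild)
Solving: h(Severe) = 0.5720, h(Mild) = 0.3951.
Starting from Severe, the probability is 0.5720.

0.5720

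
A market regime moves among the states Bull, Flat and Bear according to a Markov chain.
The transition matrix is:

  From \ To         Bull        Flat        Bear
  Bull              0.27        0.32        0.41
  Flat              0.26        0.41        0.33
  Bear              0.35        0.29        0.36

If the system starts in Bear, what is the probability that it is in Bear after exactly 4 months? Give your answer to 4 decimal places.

Propagate the distribution vector 4 months from Bear.
After 0 months: (0.0000, 0.0000, 1.0000)
After 1 month: (0.3500, 0.2900, 0.3600)
After 2 months: (0.2959, 0.3353, 0.3688)
After 3 months: (0.2962, 0.3391, 0.3647)
After 4 months: (0.2958, 0.3396, 0.3646)
P(in Bear after 4 months) = 0.3646

0.3646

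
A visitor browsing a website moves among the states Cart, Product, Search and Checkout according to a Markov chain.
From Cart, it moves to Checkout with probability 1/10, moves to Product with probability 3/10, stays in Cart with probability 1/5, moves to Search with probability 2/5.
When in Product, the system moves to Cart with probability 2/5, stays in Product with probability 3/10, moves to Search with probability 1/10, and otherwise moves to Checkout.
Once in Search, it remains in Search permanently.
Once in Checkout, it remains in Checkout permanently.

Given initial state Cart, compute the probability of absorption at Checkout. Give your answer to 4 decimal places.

0.2955

Let h(s) be the probability of absorption at Checkout starting from transient state s. Then h(Checkout) = 1 and h(Search) = 0. By first-step analysis:
h(Cart) = 0.2·h(Cart) + 0.3·h(Product) + 0.4·0 + 0.1·1
h(Product) = 0.4·h(Cart) + 0.3·h(Product) + 0.1·0 + 0.2·1
Solving: h(Cart) = 0.2955, h(Product) = 0.4545.
Starting from Cart, the probability is 0.2955.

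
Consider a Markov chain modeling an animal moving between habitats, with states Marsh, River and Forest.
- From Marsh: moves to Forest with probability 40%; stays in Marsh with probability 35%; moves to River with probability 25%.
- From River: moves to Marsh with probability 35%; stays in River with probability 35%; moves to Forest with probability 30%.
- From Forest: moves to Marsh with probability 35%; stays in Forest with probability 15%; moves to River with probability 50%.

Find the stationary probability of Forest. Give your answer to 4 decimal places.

Let the stationary distribution be π with π = πP and π_1 + π_2 + π_3 = 1.
π_1 = 0.35·π_1 + 0.35·π_2 + 0.35·π_3
π_2 = 0.25·π_1 + 0.35·π_2 + 0.5·π_3
Solving with the normalization constraint gives π = (0.3500, 0.3587, 0.2913).
So the stationary probability of Forest is 0.2913.

0.2913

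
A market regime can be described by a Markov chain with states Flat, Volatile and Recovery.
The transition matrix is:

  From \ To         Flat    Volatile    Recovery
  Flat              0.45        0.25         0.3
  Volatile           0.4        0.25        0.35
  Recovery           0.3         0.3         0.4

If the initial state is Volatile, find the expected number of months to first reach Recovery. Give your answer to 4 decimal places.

3.0400

Let t(s) be the expected number of months to first reach Recovery from state s, with t(Recovery) = 0. Conditioning on the first month:
t(Flat) = 1 + 0.45·t(Flat) + 0.25·t(Volatile)
t(Volatile) = 1 + 0.4·t(Flat) + 0.25·t(Volatile)
Solving: t(Flat) = 3.2000, t(Volatile) = 3.0400.
Expected months from Volatile to Recovery: 3.0400.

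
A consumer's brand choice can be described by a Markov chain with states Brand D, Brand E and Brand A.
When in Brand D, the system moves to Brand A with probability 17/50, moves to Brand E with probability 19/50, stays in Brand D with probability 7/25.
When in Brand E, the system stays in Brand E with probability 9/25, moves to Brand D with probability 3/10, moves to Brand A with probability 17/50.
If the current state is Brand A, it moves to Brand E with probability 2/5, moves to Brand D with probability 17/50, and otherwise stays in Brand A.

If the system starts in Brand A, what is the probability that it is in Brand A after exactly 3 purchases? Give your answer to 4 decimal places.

Propagate the distribution vector 3 purchases from Brand A.
After 0 purchases: (0.0000, 0.0000, 1.0000)
After 1 purchase: (0.3400, 0.4000, 0.2600)
After 2 purchases: (0.3036, 0.3772, 0.3192)
After 3 purchases: (0.3067, 0.3788, 0.3145)
P(in Brand A after 3 purchases) = 0.3145

0.3145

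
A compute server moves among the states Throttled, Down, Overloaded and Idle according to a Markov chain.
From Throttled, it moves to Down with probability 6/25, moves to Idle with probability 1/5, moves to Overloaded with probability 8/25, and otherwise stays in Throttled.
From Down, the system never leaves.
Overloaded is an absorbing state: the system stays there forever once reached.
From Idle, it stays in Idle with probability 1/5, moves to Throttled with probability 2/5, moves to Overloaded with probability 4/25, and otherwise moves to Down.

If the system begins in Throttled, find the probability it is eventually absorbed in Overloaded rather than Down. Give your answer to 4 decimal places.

0.5455

Let h(s) be the probability of absorption at Overloaded starting from transient state s. Then h(Overloaded) = 1 and h(Down) = 0. By first-step analysis:
h(Throttled) = 0.24·h(Throttled) + 0.24·0 + 0.32·1 + 0.2·h(Idle)
h(Idle) = 0.4·h(Throttled) + 0.24·0 + 0.16·1 + 0.2·h(Idle)
Solving: h(Throttled) = 0.5455, h(Idle) = 0.4727.
Starting from Throttled, the probability is 0.5455.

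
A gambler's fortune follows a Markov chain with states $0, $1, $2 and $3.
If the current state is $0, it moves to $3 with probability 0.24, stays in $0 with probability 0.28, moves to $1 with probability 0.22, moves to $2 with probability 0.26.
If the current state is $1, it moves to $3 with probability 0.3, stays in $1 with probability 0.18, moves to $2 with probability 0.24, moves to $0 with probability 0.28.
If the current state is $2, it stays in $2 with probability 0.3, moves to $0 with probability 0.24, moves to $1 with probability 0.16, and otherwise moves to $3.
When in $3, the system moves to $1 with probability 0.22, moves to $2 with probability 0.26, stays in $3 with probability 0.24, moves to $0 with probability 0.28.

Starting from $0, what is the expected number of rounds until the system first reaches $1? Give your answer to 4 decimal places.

Let t(s) be the expected number of rounds to first reach $1 from state s, with t($1) = 0. Conditioning on the first round:
t($0) = 1 + 0.28·t($0) + 0.26·t($2) + 0.24·t($3)
t($2) = 1 + 0.24·t($0) + 0.3·t($2) + 0.3·t($3)
t($3) = 1 + 0.28·t($0) + 0.26·t($2) + 0.24·t($3)
Solving: t($0) = 4.9080, t($2) = 5.2147, t($3) = 4.9080.
Expected rounds from $0 to $1: 4.9080.

4.9080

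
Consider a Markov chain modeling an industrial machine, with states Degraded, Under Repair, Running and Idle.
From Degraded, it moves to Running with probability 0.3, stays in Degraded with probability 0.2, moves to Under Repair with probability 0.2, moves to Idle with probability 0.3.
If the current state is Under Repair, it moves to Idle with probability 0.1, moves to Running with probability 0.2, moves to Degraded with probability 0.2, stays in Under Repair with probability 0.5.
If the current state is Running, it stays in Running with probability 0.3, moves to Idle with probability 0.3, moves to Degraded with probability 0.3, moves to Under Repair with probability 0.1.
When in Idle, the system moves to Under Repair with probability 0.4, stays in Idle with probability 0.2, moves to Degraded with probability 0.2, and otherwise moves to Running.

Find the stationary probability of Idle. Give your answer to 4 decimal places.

Let the stationary distribution be π with π = πP and π_1 + π_2 + π_3 + π_4 = 1.
π_1 = 0.2·π_1 + 0.2·π_2 + 0.3·π_3 + 0.2·π_4
π_2 = 0.2·π_1 + 0.5·π_2 + 0.1·π_3 + 0.4·π_4
π_3 = 0.3·π_1 + 0.2·π_2 + 0.3·π_3 + 0.2·π_4
Solving with the normalization constraint gives π = (0.2247, 0.3121, 0.2472, 0.2160).
So the stationary probability of Idle is 0.2160.

0.2160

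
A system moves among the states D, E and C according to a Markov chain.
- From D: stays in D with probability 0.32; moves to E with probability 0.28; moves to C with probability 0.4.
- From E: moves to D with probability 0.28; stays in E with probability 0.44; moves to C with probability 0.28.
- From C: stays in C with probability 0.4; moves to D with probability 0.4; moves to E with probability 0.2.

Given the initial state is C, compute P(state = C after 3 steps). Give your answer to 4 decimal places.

0.3664

Propagate the distribution vector 3 steps from C.
After 0 steps: (0.0000, 0.0000, 1.0000)
After 1 step: (0.4000, 0.2000, 0.4000)
After 2 steps: (0.3440, 0.2800, 0.3760)
After 3 steps: (0.3389, 0.2947, 0.3664)
P(in C after 3 steps) = 0.3664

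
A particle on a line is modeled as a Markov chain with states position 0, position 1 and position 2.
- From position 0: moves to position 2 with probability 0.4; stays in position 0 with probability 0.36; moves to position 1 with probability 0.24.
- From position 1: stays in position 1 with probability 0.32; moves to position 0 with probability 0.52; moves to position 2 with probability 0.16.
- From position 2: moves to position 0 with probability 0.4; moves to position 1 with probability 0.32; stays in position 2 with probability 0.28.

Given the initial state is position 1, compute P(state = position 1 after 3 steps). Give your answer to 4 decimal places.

0.2866

Propagate the distribution vector 3 steps from position 1.
After 0 steps: (0.0000, 1.0000, 0.0000)
After 1 step: (0.5200, 0.3200, 0.1600)
After 2 steps: (0.4176, 0.2784, 0.3040)
After 3 steps: (0.4167, 0.2866, 0.2967)
P(in position 1 after 3 steps) = 0.2866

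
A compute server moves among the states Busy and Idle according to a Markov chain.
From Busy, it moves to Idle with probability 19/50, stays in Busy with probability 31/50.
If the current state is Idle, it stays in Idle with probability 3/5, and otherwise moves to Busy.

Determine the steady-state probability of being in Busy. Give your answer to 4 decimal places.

0.5128

Let the stationary distribution be π with π = πP and π_1 + π_2 = 1.
π_1 = 0.62·π_1 + 0.4·π_2
Solving with the normalization constraint gives π = (0.5128, 0.4872).
So the stationary probability of Busy is 0.5128.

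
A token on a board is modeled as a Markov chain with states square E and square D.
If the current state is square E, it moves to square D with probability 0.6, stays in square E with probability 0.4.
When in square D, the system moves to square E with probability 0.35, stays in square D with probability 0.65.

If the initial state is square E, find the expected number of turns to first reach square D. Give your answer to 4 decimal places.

1.6667

Let t(s) be the expected number of turns to first reach square D from state s, with t(square D) = 0. Conditioning on the first turn:
t(square E) = 1 + 0.4·t(square E)
Solving: t(square E) = 1.6667.
Expected turns from square E to square D: 1.6667.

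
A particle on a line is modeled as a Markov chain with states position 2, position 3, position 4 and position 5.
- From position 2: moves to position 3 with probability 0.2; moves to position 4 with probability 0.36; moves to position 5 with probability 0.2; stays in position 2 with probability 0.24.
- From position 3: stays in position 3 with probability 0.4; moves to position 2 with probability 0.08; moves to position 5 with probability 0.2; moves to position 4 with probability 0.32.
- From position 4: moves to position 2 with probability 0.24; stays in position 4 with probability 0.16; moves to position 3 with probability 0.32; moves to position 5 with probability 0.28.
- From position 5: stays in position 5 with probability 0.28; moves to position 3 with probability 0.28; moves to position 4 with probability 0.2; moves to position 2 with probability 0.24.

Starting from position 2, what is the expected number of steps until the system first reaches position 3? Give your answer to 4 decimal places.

3.9777

Let t(s) be the expected number of steps to first reach position 3 from state s, with t(position 3) = 0. Conditioning on the first step:
t(position 2) = 1 + 0.24·t(position 2) + 0.36·t(position 4) + 0.2·t(position 5)
t(position 4) = 1 + 0.24·t(position 2) + 0.16·t(position 4) + 0.28·t(position 5)
t(position 5) = 1 + 0.24·t(position 2) + 0.2·t(position 4) + 0.28·t(position 5)
Solving: t(position 2) = 3.9777, t(position 4) = 3.5617, t(position 5) = 3.7041.
Expected steps from position 2 to position 3: 3.9777.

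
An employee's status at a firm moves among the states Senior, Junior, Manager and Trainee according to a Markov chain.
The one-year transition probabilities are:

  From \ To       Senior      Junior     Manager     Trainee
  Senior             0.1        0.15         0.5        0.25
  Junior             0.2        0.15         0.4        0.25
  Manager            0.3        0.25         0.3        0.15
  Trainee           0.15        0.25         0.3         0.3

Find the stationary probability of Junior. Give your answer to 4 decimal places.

0.2087

Let the stationary distribution be π with π = πP and π_1 + π_2 + π_3 + π_4 = 1.
π_1 = 0.1·π_1 + 0.2·π_2 + 0.3·π_3 + 0.15·π_4
π_2 = 0.15·π_1 + 0.15·π_2 + 0.25·π_3 + 0.25·π_4
π_3 = 0.5·π_1 + 0.4·π_2 + 0.3·π_3 + 0.3·π_4
Solving with the normalization constraint gives π = (0.2045, 0.2087, 0.3618, 0.2251).
So the stationary probability of Junior is 0.2087.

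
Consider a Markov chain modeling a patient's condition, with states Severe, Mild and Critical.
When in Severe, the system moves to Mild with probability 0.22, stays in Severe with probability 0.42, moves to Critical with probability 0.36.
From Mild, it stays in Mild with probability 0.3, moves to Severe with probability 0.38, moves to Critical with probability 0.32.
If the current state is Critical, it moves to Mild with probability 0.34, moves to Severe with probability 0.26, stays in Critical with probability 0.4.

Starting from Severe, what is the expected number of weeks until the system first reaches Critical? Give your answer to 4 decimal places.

Let t(s) be the expected number of weeks to first reach Critical from state s, with t(Critical) = 0. Conditioning on the first week:
t(Severe) = 1 + 0.42·t(Severe) + 0.22·t(Mild)
t(Mild) = 1 + 0.38·t(Severe) + 0.3·t(Mild)
Solving: t(Severe) = 2.8536, t(Mild) = 2.9777.
Expected weeks from Severe to Critical: 2.8536.

2.8536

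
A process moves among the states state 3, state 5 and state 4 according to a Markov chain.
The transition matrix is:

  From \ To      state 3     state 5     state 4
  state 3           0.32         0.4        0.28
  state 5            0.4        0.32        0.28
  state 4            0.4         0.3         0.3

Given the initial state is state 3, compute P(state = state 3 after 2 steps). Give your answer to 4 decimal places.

Sum over the intermediate state after 1 step:
P = P(state 3→state 3)·P(state 3→state 3) + P(state 3→state 5)·P(state 5→state 3) + P(state 3→state 4)·P(state 4→state 3)
  = 0.32×0.32 + 0.4×0.4 + 0.28×0.4
  = 0.1024 + 0.1600 + 0.1120 = 0.3744

0.3744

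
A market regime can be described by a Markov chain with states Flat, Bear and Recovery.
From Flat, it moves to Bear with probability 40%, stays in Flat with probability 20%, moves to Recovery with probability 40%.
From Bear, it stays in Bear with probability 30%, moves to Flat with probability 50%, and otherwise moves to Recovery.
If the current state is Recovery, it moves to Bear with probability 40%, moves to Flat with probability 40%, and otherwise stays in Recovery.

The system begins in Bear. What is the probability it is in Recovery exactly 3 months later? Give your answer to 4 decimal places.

Propagate the distribution vector 3 months from Bear.
After 0 months: (0.0000, 1.0000, 0.0000)
After 1 month: (0.5000, 0.3000, 0.2000)
After 2 months: (0.3300, 0.3700, 0.3000)
After 3 months: (0.3710, 0.3630, 0.2660)
P(in Recovery after 3 months) = 0.2660

0.2660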